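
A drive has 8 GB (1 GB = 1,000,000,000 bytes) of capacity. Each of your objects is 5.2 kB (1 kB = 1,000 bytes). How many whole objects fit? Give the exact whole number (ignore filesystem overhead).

Capacity: 8 GB = 8,000,000,000 bytes
Per item: 5.2 kB = 5,200 bytes
⌊8,000,000,000 / 5,200⌋ = 1,538,461

1,538,461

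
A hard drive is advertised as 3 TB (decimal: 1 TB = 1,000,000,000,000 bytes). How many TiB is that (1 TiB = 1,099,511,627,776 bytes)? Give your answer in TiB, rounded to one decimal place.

2.7 TiB

3 TB × 1,000,000,000,000 bytes/TB = 3,000,000,000,000 bytes
1 TiB = 2^40 bytes = 1,099,511,627,776 bytes
3,000,000,000,000 / 1,099,511,627,776 = 2.7 TiB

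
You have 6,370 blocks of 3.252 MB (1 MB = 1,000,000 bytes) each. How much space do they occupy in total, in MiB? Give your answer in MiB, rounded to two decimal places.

19,755.59 MiB

Total = 6,370 × 3.252 MB = 20715.24 MB
= 20715.24 × 1,000,000 bytes = 20,715,240,000 bytes
1 MiB = 1,048,576 bytes
20,715,240,000 / 1,048,576 = 19,755.59 MiB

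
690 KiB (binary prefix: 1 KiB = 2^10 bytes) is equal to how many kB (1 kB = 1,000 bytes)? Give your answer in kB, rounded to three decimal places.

706.560 kB

690 KiB = 690 × 2^10 bytes = 706,560 bytes
1 kB = 10^3 bytes = 1,000 bytes
706,560 / 1,000 = 706.560 kB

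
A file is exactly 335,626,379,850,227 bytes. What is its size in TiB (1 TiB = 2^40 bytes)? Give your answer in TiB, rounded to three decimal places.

335,626,379,850,227 bytes given.
1 TiB = 2^40 bytes = 1,099,511,627,776 bytes
335,626,379,850,227 / 1,099,511,627,776 = 305.250 TiB

305.250 TiB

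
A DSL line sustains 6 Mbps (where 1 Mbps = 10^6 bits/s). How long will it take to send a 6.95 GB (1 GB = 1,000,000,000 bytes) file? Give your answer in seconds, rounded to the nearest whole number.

9,267 seconds

6.95 GB = 6,950,000,000 bytes = 55,600,000,000 bits
6 Mbps = 6,000,000 bits/s
time = 55,600,000,000 / 6,000,000 = 9,267 s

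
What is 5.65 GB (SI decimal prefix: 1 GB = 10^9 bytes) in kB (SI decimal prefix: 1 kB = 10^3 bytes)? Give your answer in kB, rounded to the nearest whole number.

5,650,000 kB

5.65 GB × 1,000,000,000 bytes/GB = 5,650,000,000 bytes
1 kB = 10^3 bytes = 1,000 bytes
5,650,000,000 / 1,000 = 5,650,000 kB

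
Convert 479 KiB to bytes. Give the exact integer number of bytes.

490,496 bytes

479 × 1,024 = 490,496 bytes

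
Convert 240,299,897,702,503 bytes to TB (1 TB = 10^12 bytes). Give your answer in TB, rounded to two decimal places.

240,299,897,702,503 bytes given.
1 TB = 1,000,000,000,000 bytes
240,299,897,702,503 / 1,000,000,000,000 = 240.30 TB

240.30 TB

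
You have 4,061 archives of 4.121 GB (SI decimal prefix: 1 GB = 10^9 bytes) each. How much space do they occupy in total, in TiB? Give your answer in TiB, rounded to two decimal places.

Total = 4,061 × 4.121 GB = 16735.381 GB
= 16735.381 × 1,000,000,000 bytes = 16,735,381,000,000 bytes
1 TiB = 1,099,511,627,776 bytes
16,735,381,000,000 / 1,099,511,627,776 = 15.22 TiB

15.22 TiB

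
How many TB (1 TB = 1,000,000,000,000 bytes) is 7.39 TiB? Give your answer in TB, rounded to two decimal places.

8.13 TB

7.39 TiB × 1,099,511,627,776 bytes/TiB = 8,125,390,929,264.64 bytes
1 TB = 1,000,000,000,000 bytes
8,125,390,929,264.64 / 1,000,000,000,000 = 8.13 TB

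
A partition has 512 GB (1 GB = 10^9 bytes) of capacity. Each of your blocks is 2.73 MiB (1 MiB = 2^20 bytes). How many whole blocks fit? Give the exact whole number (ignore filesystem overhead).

178,857

Capacity: 512 GB = 512,000,000,000 bytes
Per item: 2.73 MiB = 2,862,612.48 bytes
⌊512,000,000,000 / 2,862,612.48⌋ = 178,857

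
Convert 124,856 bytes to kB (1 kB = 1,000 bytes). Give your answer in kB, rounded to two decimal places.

124,856 bytes given.
1 kB = 10^3 bytes = 1,000 bytes
124,856 / 1,000 = 124.86 kB

124.86 kB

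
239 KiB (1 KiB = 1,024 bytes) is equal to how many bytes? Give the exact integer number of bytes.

244,736 bytes

239 × 1,024 = 244,736 bytes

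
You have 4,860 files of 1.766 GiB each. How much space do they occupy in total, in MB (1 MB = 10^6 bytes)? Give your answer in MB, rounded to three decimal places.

9,215,668.377 MB

Total = 4,860 × 1.766 GiB = 8582.76 GiB
= 8582.76 × 1,073,741,824 bytes = 9,215,668,377,354.24 bytes
1 MB = 1,000,000 bytes
9,215,668,377,354.24 / 1,000,000 = 9,215,668.377 MB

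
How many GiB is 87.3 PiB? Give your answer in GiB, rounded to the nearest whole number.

87.3 PiB = 87.3 × 2^50 bytes = 98,291,061,867,361,075.2 bytes
1 GiB = 1,073,741,824 bytes
98,291,061,867,361,075.2 / 1,073,741,824 = 91,540,685 GiB

91,540,685 GiB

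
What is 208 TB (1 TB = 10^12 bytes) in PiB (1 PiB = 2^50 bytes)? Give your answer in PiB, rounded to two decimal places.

0.18 PiB

208 TB = 208 × 10^12 bytes = 208,000,000,000,000 bytes
1 PiB = 2^50 bytes = 1,125,899,906,842,624 bytes
208,000,000,000,000 / 1,125,899,906,842,624 = 0.18 PiB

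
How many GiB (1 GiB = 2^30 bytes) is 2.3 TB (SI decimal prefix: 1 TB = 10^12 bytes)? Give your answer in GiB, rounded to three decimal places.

2.3 TB = 2.3 × 10^12 bytes = 2,300,000,000,000 bytes
1 GiB = 1,073,741,824 bytes
2,300,000,000,000 / 1,073,741,824 = 2,142.042 GiB

2,142.042 GiB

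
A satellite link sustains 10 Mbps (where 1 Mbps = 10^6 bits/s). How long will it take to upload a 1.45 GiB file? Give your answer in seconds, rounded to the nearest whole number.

1,246 seconds

1.45 GiB = 1,556,925,644.8 bytes = 12,455,405,158.4 bits
10 Mbps = 10,000,000 bits/s
time = 12,455,405,158.4 / 10,000,000 = 1,246 s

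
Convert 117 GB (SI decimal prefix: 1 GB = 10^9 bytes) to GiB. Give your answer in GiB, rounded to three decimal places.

117 GB = 117 × 10^9 bytes = 117,000,000,000 bytes
1 GiB = 1,073,741,824 bytes
117,000,000,000 / 1,073,741,824 = 108.965 GiB

108.965 GiB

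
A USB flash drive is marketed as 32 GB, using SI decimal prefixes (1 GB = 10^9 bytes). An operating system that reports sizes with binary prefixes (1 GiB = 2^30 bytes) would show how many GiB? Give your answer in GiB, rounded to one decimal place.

29.8 GiB

32 GB = 32 × 10^9 bytes = 32,000,000,000 bytes
1 GiB = 2^30 bytes = 1,073,741,824 bytes
32,000,000,000 / 1,073,741,824 = 29.8 GiB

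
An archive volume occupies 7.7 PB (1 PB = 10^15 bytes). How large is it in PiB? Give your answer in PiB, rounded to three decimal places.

6.839 PiB

7.7 PB = 7.7 × 10^15 bytes = 7,700,000,000,000,000 bytes
1 PiB = 1,125,899,906,842,624 bytes
7,700,000,000,000,000 / 1,125,899,906,842,624 = 6.839 PiB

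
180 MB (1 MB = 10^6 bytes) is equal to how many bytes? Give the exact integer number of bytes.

180 × 1,000,000 = 180,000,000 bytes  (1 MB = 10^6 bytes)

180,000,000 bytes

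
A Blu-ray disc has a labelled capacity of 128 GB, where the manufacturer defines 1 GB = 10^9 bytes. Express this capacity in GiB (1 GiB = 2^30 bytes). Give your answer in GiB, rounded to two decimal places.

128 GB × 1,000,000,000 bytes/GB = 128,000,000,000 bytes
1 GiB = 2^30 bytes = 1,073,741,824 bytes
128,000,000,000 / 1,073,741,824 = 119.21 GiB

119.21 GiB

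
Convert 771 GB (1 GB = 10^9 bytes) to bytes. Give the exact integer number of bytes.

771 × 1,000,000,000 = 771,000,000,000 bytes  (1 GB = 10^9 bytes)

771,000,000,000 bytes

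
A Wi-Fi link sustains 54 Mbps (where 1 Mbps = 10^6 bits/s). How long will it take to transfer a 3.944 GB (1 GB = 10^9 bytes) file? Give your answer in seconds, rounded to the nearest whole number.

3.944 GB = 3,944,000,000 bytes = 31,552,000,000 bits
54 Mbps = 54,000,000 bits/s
time = 31,552,000,000 / 54,000,000 = 584 s

584 seconds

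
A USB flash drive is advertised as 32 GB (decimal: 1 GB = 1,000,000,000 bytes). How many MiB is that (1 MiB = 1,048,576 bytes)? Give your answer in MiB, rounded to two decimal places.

30,517.58 MiB

32 GB = 32 × 10^9 bytes = 32,000,000,000 bytes
1 MiB = 2^20 bytes = 1,048,576 bytes
32,000,000,000 / 1,048,576 = 30,517.58 MiB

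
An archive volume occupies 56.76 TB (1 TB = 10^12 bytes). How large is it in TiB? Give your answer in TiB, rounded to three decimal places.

56.76 TB = 56.76 × 10^12 bytes = 56,760,000,000,000 bytes
1 TiB = 2^40 bytes = 1,099,511,627,776 bytes
56,760,000,000,000 / 1,099,511,627,776 = 51.623 TiB

51.623 TiB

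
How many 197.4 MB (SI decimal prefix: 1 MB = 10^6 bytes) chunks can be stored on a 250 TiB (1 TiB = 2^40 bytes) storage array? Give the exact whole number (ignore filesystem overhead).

1,392,491

Capacity: 250 TiB = 274,877,906,944,000 bytes
Per item: 197.4 MB = 197,400,000 bytes
⌊274,877,906,944,000 / 197,400,000⌋ = 1,392,491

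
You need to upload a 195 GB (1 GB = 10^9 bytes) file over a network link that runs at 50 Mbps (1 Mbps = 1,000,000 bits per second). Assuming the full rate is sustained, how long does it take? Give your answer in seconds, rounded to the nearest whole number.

31,200 seconds

195 GB = 195,000,000,000 bytes = 1,560,000,000,000 bits
50 Mbps = 50,000,000 bits/s
time = 1,560,000,000,000 / 50,000,000 = 31,200 s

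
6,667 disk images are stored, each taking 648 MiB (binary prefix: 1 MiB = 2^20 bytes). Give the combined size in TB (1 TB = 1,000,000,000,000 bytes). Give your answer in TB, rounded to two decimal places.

4.53 TB

Total = 6,667 × 648 MiB = 4,320,216 MiB
= 4,320,216 × 1,048,576 bytes = 4,530,074,812,416 bytes
1 TB = 1,000,000,000,000 bytes
4,530,074,812,416 / 1,000,000,000,000 = 4.53 TB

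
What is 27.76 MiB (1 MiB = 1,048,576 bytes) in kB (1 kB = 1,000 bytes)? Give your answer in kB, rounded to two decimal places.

27.76 MiB × 1,048,576 bytes/MiB = 29,108,469.76 bytes
1 kB = 10^3 bytes = 1,000 bytes
29,108,469.76 / 1,000 = 29,108.47 kB

29,108.47 kB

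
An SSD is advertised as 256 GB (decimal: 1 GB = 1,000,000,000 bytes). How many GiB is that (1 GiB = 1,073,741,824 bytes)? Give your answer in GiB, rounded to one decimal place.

256 GB × 1,000,000,000 bytes/GB = 256,000,000,000 bytes
1 GiB = 1,073,741,824 bytes
256,000,000,000 / 1,073,741,824 = 238.4 GiB

238.4 GiB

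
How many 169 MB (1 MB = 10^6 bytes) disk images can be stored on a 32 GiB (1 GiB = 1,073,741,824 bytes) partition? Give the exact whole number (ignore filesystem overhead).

Capacity: 32 GiB = 34,359,738,368 bytes
Per item: 169 MB = 169,000,000 bytes
⌊34,359,738,368 / 169,000,000⌋ = 203

203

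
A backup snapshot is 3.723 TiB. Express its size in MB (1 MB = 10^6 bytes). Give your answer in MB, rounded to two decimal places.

3.723 TiB × 1,099,511,627,776 bytes/TiB = 4,093,481,790,210.048 bytes
1 MB = 10^6 bytes = 1,000,000 bytes
4,093,481,790,210.048 / 1,000,000 = 4,093,481.79 MB

4,093,481.79 MB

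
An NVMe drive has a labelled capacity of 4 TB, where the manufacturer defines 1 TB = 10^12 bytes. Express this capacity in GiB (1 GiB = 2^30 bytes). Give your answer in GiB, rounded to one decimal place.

4 TB = 4 × 10^12 bytes = 4,000,000,000,000 bytes
1 GiB = 1,073,741,824 bytes
4,000,000,000,000 / 1,073,741,824 = 3,725.3 GiB

3,725.3 GiB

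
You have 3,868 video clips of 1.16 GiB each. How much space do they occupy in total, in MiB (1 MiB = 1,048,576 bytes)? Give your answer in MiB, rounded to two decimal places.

4,594,565.12 MiB

Total = 3,868 × 1.16 GiB = 4486.88 GiB
= 4486.88 × 1,073,741,824 bytes = 4,817,750,715,269.12 bytes
1 MiB = 1,048,576 bytes
4,817,750,715,269.12 / 1,048,576 = 4,594,565.12 MiB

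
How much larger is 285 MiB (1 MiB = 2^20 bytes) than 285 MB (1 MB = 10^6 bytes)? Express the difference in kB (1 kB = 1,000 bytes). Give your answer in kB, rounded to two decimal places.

285 MiB = 285 × 1,048,576 = 298,844,160 bytes
285 MB = 285 × 1,000,000 = 285,000,000 bytes
difference = 13,844,160 bytes
13,844,160 / 1,000 = 13,844.16 kB

13,844.16 kB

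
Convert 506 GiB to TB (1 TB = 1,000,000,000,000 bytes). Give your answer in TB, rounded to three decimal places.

506 GiB = 506 × 2^30 bytes = 543,313,362,944 bytes
1 TB = 1,000,000,000,000 bytes
543,313,362,944 / 1,000,000,000,000 = 0.543 TB

0.543 TB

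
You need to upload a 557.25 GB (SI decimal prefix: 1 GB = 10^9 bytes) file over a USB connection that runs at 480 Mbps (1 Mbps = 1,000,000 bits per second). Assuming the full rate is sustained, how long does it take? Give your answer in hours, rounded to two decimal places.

557.25 GB = 557,250,000,000 bytes = 4,458,000,000,000 bits
480 Mbps = 480,000,000 bits/s
time = 4,458,000,000,000 / 480,000,000 = 9,287.5000 s
9,287.5000 s / 3600 = 2.58 hours

2.58 hours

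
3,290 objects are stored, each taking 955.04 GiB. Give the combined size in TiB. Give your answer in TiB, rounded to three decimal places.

3,068.439 TiB

Total = 3,290 × 955.04 GiB = 3142081.6 GiB
= 3142081.6 × 1,073,741,824 bytes = 3,373,784,428,340,838.4 bytes
1 TiB = 1,099,511,627,776 bytes
3,373,784,428,340,838.4 / 1,099,511,627,776 = 3,068.439 TiB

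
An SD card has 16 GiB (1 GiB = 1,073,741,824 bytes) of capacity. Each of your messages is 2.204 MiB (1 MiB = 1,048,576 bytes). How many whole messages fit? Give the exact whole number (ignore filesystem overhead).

7,433

Capacity: 16 GiB = 17,179,869,184 bytes
Per item: 2.204 MiB = 2,311,061.504 bytes
⌊17,179,869,184 / 2,311,061.504⌋ = 7,433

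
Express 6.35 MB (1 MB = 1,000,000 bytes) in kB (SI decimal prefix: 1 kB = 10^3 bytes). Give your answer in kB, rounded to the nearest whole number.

6,350 kB

6.35 MB × 1,000,000 bytes/MB = 6,350,000 bytes
1 kB = 1,000 bytes
6,350,000 / 1,000 = 6,350 kB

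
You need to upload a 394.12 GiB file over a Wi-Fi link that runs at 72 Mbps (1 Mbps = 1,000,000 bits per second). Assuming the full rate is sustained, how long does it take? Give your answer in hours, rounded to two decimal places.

13.06 hours

394.12 GiB = 423,183,127,674.88 bytes = 3,385,465,021,399.04 bits
72 Mbps = 72,000,000 bits/s
time = 3,385,465,021,399.04 / 72,000,000 = 47,020.3475 s
47,020.3475 s / 3600 = 13.06 hours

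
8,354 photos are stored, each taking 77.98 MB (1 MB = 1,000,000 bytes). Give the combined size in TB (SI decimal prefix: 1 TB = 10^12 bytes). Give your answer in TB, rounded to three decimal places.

0.651 TB

Total = 8,354 × 77.98 MB = 651444.92 MB
= 651444.92 × 1,000,000 bytes = 651,444,920,000 bytes
1 TB = 1,000,000,000,000 bytes
651,444,920,000 / 1,000,000,000,000 = 0.651 TB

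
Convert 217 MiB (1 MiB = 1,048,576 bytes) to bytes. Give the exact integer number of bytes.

217 × 1,048,576 = 227,540,992 bytes

227,540,992 bytes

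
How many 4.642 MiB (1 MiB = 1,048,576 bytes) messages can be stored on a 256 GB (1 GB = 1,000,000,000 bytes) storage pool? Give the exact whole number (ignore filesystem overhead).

Capacity: 256 GB = 256,000,000,000 bytes
Per item: 4.642 MiB = 4,867,489.792 bytes
⌊256,000,000,000 / 4,867,489.792⌋ = 52,593

52,593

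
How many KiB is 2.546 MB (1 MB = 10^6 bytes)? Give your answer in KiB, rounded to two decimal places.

2.546 MB = 2.546 × 10^6 bytes = 2,546,000 bytes
1 KiB = 2^10 bytes = 1,024 bytes
2,546,000 / 1,024 = 2,486.33 KiB

2,486.33 KiB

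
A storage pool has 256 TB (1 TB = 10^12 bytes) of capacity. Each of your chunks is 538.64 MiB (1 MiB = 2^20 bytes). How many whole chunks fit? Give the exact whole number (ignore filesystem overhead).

Capacity: 256 TB = 256,000,000,000,000 bytes
Per item: 538.64 MiB = 564,804,976.64 bytes
⌊256,000,000,000,000 / 564,804,976.64⌋ = 453,253

453,253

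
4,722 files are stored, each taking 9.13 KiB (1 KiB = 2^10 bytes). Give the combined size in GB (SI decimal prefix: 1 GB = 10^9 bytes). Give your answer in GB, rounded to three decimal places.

Total = 4,722 × 9.13 KiB = 43111.86 KiB
= 43111.86 × 1,024 bytes = 44,146,544.64 bytes
1 GB = 1,000,000,000 bytes
44,146,544.64 / 1,000,000,000 = 0.044 GB

0.044 GB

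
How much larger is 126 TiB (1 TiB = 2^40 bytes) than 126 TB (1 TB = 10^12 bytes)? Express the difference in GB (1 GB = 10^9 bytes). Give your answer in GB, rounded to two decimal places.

12,538.47 GB

126 TiB = 126 × 1,099,511,627,776 = 138,538,465,099,776 bytes
126 TB = 126 × 1,000,000,000,000 = 126,000,000,000,000 bytes
difference = 12,538,465,099,776 bytes
12,538,465,099,776 / 1,000,000,000 = 12,538.47 GB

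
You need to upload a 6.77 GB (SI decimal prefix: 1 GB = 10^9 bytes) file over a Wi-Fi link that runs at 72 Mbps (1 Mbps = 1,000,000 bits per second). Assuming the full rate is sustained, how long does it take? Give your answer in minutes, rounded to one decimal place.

6.77 GB = 6,770,000,000 bytes = 54,160,000,000 bits
72 Mbps = 72,000,000 bits/s
time = 54,160,000,000 / 72,000,000 = 752.22 s
752.22 s / 60 = 12.5 minutes

12.5 minutes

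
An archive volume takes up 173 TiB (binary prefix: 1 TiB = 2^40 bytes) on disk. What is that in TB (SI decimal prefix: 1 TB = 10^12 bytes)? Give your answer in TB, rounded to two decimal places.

190.22 TB

173 TiB = 173 × 2^40 bytes = 190,215,511,605,248 bytes
1 TB = 10^12 bytes = 1,000,000,000,000 bytes
190,215,511,605,248 / 1,000,000,000,000 = 190.22 TB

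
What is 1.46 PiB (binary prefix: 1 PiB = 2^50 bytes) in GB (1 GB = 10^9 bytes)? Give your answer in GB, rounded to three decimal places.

1.46 PiB × 1,125,899,906,842,624 bytes/PiB = 1,643,813,863,990,231.04 bytes
1 GB = 1,000,000,000 bytes
1,643,813,863,990,231.04 / 1,000,000,000 = 1,643,813.864 GB

1,643,813.864 GB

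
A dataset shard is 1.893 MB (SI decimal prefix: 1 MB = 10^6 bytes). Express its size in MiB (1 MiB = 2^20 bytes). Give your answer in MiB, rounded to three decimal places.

1.805 MiB

1.893 MB = 1.893 × 10^6 bytes = 1,893,000 bytes
1 MiB = 1,048,576 bytes
1,893,000 / 1,048,576 = 1.805 MiB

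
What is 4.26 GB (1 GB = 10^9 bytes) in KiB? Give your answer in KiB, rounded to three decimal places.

4.26 GB × 1,000,000,000 bytes/GB = 4,260,000,000 bytes
1 KiB = 2^10 bytes = 1,024 bytes
4,260,000,000 / 1,024 = 4,160,156.250 KiB

4,160,156.250 KiB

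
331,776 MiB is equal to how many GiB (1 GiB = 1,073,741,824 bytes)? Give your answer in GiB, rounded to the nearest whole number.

324 GiB

331,776 MiB = 331,776 × 2^20 bytes = 347,892,350,976 bytes
1 GiB = 2^30 bytes = 1,073,741,824 bytes
347,892,350,976 / 1,073,741,824 = 324 GiB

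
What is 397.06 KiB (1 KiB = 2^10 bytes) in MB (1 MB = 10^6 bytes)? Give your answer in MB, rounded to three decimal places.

397.06 KiB = 397.06 × 2^10 bytes = 406,589.44 bytes
1 MB = 1,000,000 bytes
406,589.44 / 1,000,000 = 0.407 MB

0.407 MB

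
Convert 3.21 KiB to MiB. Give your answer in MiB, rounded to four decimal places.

3.21 KiB = 3.21 × 2^10 bytes = 3,287.04 bytes
1 MiB = 2^20 bytes = 1,048,576 bytes
3,287.04 / 1,048,576 = 0.0031 MiB

0.0031 MiB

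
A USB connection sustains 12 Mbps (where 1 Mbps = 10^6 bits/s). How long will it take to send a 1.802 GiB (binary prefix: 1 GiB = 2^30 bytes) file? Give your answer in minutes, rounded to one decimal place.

21.5 minutes

1.802 GiB = 1,934,882,766.848 bytes = 15,479,062,134.784 bits
12 Mbps = 12,000,000 bits/s
time = 15,479,062,134.784 / 12,000,000 = 1,289.92 s
1,289.92 s / 60 = 21.5 minutes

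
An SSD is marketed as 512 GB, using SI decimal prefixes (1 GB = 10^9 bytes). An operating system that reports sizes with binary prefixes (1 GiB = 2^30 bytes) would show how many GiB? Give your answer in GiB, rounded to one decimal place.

512 GB = 512 × 10^9 bytes = 512,000,000,000 bytes
1 GiB = 1,073,741,824 bytes
512,000,000,000 / 1,073,741,824 = 476.8 GiB

476.8 GiB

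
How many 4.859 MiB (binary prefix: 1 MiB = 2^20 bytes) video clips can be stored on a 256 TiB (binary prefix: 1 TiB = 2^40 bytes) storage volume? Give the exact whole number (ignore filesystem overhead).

Capacity: 256 TiB = 281,474,976,710,656 bytes
Per item: 4.859 MiB = 5,095,030.784 bytes
⌊281,474,976,710,656 / 5,095,030.784⌋ = 55,245,000

55,245,000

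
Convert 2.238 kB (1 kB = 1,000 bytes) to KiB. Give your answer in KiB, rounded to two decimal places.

2.238 kB = 2.238 × 10^3 bytes = 2,238 bytes
1 KiB = 1,024 bytes
2,238 / 1,024 = 2.19 KiB

2.19 KiB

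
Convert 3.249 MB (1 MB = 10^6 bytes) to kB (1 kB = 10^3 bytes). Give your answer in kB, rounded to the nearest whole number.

3.249 MB = 3.249 × 10^6 bytes = 3,249,000 bytes
1 kB = 10^3 bytes = 1,000 bytes
3,249,000 / 1,000 = 3,249 kB

3,249 kB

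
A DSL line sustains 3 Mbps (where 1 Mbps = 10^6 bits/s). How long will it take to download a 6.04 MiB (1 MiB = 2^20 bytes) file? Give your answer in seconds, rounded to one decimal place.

6.04 MiB = 6,333,399.04 bytes = 50,667,192.32 bits
3 Mbps = 3,000,000 bits/s
time = 50,667,192.32 / 3,000,000 = 16.9 s

16.9 seconds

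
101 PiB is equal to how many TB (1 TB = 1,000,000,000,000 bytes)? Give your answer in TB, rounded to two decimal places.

113,715.89 TB

101 PiB = 101 × 2^50 bytes = 113,715,890,591,105,024 bytes
1 TB = 10^12 bytes = 1,000,000,000,000 bytes
113,715,890,591,105,024 / 1,000,000,000,000 = 113,715.89 TB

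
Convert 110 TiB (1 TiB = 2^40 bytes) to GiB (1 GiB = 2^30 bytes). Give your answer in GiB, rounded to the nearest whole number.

112,640 GiB

110 TiB × 1,099,511,627,776 bytes/TiB = 120,946,279,055,360 bytes
1 GiB = 1,073,741,824 bytes
120,946,279,055,360 / 1,073,741,824 = 112,640 GiB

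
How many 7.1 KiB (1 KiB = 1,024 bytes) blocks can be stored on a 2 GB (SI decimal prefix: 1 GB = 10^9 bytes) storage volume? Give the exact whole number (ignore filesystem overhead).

275,088

Capacity: 2 GB = 2,000,000,000 bytes
Per item: 7.1 KiB = 7,270.4 bytes
⌊2,000,000,000 / 7,270.4⌋ = 275,088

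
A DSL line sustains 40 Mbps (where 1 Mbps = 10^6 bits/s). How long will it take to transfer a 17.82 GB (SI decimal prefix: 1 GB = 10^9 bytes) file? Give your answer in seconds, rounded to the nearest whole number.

3,564 seconds

17.82 GB = 17,820,000,000 bytes = 142,560,000,000 bits
40 Mbps = 40,000,000 bits/s
time = 142,560,000,000 / 40,000,000 = 3,564 s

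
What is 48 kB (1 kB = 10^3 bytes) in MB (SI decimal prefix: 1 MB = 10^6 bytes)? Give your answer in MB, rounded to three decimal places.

0.048 MB

48 kB × 1,000 bytes/kB = 48,000 bytes
1 MB = 10^6 bytes = 1,000,000 bytes
48,000 / 1,000,000 = 0.048 MB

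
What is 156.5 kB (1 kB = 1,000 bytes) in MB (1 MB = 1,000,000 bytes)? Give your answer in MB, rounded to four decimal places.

156.5 kB × 1,000 bytes/kB = 156,500 bytes
1 MB = 1,000,000 bytes
156,500 / 1,000,000 = 0.1565 MB

0.1565 MB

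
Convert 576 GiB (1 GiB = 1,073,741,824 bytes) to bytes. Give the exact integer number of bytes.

618,475,290,624 bytes

576 × 1,073,741,824 = 618,475,290,624 bytes  (1 GiB = 2^30 bytes)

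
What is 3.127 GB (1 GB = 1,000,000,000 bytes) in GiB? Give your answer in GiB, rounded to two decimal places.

3.127 GB = 3.127 × 10^9 bytes = 3,127,000,000 bytes
1 GiB = 1,073,741,824 bytes
3,127,000,000 / 1,073,741,824 = 2.91 GiB

2.91 GiB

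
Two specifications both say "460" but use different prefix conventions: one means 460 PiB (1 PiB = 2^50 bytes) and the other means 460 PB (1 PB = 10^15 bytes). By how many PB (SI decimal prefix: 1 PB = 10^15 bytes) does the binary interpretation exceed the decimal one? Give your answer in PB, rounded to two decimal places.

460 PiB = 460 × 1,125,899,906,842,624 = 517,913,957,147,607,040 bytes
460 PB = 460 × 1,000,000,000,000,000 = 460,000,000,000,000,000 bytes
difference = 57,913,957,147,607,040 bytes
57,913,957,147,607,040 / 1,000,000,000,000,000 = 57.91 PB

57.91 PB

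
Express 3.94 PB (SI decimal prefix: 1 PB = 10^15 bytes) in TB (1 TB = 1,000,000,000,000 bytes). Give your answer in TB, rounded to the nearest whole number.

3,940 TB

3.94 PB × 1,000,000,000,000,000 bytes/PB = 3,940,000,000,000,000 bytes
1 TB = 1,000,000,000,000 bytes
3,940,000,000,000,000 / 1,000,000,000,000 = 3,940 TB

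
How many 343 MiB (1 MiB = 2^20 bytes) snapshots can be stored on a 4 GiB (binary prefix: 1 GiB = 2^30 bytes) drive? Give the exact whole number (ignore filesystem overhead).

11

Capacity: 4 GiB = 4,294,967,296 bytes
Per item: 343 MiB = 359,661,568 bytes
⌊4,294,967,296 / 359,661,568⌋ = 11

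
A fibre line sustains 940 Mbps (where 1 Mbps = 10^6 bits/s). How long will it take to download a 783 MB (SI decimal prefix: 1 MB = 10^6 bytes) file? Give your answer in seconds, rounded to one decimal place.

6.7 seconds

783 MB = 783,000,000 bytes = 6,264,000,000 bits
940 Mbps = 940,000,000 bits/s
time = 6,264,000,000 / 940,000,000 = 6.7 s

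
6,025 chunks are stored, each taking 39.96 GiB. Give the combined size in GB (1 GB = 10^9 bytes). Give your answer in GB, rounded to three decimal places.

258,513.008 GB

Total = 6,025 × 39.96 GiB = 240,759 GiB
= 240,759 × 1,073,741,824 bytes = 258,513,007,804,416 bytes
1 GB = 1,000,000,000 bytes
258,513,007,804,416 / 1,000,000,000 = 258,513.008 GB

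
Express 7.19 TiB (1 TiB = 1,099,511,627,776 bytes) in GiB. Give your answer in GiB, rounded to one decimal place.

7.19 TiB × 1,099,511,627,776 bytes/TiB = 7,905,488,603,709.44 bytes
1 GiB = 1,073,741,824 bytes
7,905,488,603,709.44 / 1,073,741,824 = 7,362.6 GiB

7,362.6 GiB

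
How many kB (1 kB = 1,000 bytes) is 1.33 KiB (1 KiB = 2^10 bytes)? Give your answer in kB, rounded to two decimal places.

1.33 KiB = 1.33 × 2^10 bytes = 1,361.92 bytes
1 kB = 10^3 bytes = 1,000 bytes
1,361.92 / 1,000 = 1.36 kB

1.36 kB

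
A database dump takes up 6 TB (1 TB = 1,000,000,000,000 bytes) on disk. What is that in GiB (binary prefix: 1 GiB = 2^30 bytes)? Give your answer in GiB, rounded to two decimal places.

6 TB = 6 × 10^12 bytes = 6,000,000,000,000 bytes
1 GiB = 2^30 bytes = 1,073,741,824 bytes
6,000,000,000,000 / 1,073,741,824 = 5,587.94 GiB

5,587.94 GiB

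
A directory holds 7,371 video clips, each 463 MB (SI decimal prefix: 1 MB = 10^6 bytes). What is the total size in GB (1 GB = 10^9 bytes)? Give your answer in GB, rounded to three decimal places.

3,412.773 GB

Total = 7,371 × 463 MB = 3,412,773 MB
= 3,412,773 × 1,000,000 bytes = 3,412,773,000,000 bytes
1 GB = 1,000,000,000 bytes
3,412,773,000,000 / 1,000,000,000 = 3,412.773 GB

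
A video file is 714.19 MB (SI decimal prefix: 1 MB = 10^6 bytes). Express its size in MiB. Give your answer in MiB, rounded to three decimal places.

681.105 MiB

714.19 MB × 1,000,000 bytes/MB = 714,190,000 bytes
1 MiB = 1,048,576 bytes
714,190,000 / 1,048,576 = 681.105 MiB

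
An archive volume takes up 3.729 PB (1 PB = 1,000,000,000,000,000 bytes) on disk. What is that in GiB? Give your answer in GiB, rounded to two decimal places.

3,472,901.88 GiB

3.729 PB = 3.729 × 10^15 bytes = 3,729,000,000,000,000 bytes
1 GiB = 2^30 bytes = 1,073,741,824 bytes
3,729,000,000,000,000 / 1,073,741,824 = 3,472,901.88 GiB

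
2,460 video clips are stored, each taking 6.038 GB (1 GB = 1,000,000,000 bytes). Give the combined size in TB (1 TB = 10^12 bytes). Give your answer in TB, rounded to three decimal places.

Total = 2,460 × 6.038 GB = 14853.48 GB
= 14853.48 × 1,000,000,000 bytes = 14,853,480,000,000 bytes
1 TB = 1,000,000,000,000 bytes
14,853,480,000,000 / 1,000,000,000,000 = 14.853 TB

14.853 TB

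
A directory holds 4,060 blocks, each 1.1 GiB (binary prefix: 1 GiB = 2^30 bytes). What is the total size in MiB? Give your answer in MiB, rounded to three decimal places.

Total = 4,060 × 1.1 GiB = 4466 GiB
= 4466 × 1,073,741,824 bytes = 4,795,330,985,984 bytes
1 MiB = 1,048,576 bytes
4,795,330,985,984 / 1,048,576 = 4,573,184.000 MiB

4,573,184.000 MiB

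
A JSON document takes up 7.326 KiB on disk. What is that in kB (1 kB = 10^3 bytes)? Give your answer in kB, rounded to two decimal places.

7.50 kB

7.326 KiB = 7.326 × 2^10 bytes = 7,501.824 bytes
1 kB = 10^3 bytes = 1,000 bytes
7,501.824 / 1,000 = 7.50 kB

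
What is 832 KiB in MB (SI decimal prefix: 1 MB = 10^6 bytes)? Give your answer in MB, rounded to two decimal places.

832 KiB × 1,024 bytes/KiB = 851,968 bytes
1 MB = 10^6 bytes = 1,000,000 bytes
851,968 / 1,000,000 = 0.85 MB

0.85 MB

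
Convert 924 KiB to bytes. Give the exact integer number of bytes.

924 × 1,024 = 946,176 bytes  (1 KiB = 2^10 bytes)

946,176 bytes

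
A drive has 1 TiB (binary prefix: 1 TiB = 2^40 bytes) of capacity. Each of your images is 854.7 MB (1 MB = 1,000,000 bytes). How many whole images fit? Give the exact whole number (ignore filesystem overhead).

Capacity: 1 TiB = 1,099,511,627,776 bytes
Per item: 854.7 MB = 854,700,000 bytes
⌊1,099,511,627,776 / 854,700,000⌋ = 1,286

1,286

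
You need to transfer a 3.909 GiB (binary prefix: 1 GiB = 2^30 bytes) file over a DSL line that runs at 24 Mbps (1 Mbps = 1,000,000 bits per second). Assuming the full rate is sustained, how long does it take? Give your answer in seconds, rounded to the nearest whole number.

3.909 GiB = 4,197,256,790.016 bytes = 33,578,054,320.128 bits
24 Mbps = 24,000,000 bits/s
time = 33,578,054,320.128 / 24,000,000 = 1,399 s

1,399 seconds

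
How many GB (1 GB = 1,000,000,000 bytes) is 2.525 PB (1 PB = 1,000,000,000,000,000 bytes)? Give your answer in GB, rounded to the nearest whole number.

2,525,000 GB

2.525 PB × 1,000,000,000,000,000 bytes/PB = 2,525,000,000,000,000 bytes
1 GB = 10^9 bytes = 1,000,000,000 bytes
2,525,000,000,000,000 / 1,000,000,000 = 2,525,000 GB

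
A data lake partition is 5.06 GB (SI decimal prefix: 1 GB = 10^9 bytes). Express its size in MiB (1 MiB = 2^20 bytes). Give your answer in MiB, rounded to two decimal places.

5.06 GB = 5.06 × 10^9 bytes = 5,060,000,000 bytes
1 MiB = 1,048,576 bytes
5,060,000,000 / 1,048,576 = 4,825.59 MiB

4,825.59 MiB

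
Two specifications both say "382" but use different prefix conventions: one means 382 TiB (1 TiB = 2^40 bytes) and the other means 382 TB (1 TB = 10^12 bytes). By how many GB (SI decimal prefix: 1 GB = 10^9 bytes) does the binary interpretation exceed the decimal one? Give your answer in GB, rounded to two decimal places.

38,013.44 GB

382 TiB = 382 × 1,099,511,627,776 = 420,013,441,810,432 bytes
382 TB = 382 × 1,000,000,000,000 = 382,000,000,000,000 bytes
difference = 38,013,441,810,432 bytes
38,013,441,810,432 / 1,000,000,000 = 38,013.44 GB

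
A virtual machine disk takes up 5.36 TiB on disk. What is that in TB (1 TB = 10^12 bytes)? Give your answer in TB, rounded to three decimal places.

5.36 TiB = 5.36 × 2^40 bytes = 5,893,382,324,879.36 bytes
1 TB = 1,000,000,000,000 bytes
5,893,382,324,879.36 / 1,000,000,000,000 = 5.893 TB

5.893 TB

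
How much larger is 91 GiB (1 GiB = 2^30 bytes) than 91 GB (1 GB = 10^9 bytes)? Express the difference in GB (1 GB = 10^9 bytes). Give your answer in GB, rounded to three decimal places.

91 GiB = 91 × 1,073,741,824 = 97,710,505,984 bytes
91 GB = 91 × 1,000,000,000 = 91,000,000,000 bytes
difference = 6,710,505,984 bytes
6,710,505,984 / 1,000,000,000 = 6.711 GB

6.711 GB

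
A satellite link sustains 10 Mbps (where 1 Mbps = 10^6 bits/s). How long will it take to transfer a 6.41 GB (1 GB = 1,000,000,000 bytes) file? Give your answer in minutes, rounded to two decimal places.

6.41 GB = 6,410,000,000 bytes = 51,280,000,000 bits
10 Mbps = 10,000,000 bits/s
time = 51,280,000,000 / 10,000,000 = 5,128.000 s
5,128.000 s / 60 = 85.47 minutes

85.47 minutes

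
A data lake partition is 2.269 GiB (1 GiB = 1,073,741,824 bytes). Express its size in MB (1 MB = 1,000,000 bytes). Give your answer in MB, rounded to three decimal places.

2,436.320 MB

2.269 GiB × 1,073,741,824 bytes/GiB = 2,436,320,198.656 bytes
1 MB = 1,000,000 bytes
2,436,320,198.656 / 1,000,000 = 2,436.320 MB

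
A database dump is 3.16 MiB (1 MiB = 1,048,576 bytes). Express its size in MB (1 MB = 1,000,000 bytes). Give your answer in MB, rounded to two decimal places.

3.16 MiB = 3.16 × 2^20 bytes = 3,313,500.16 bytes
1 MB = 1,000,000 bytes
3,313,500.16 / 1,000,000 = 3.31 MB

3.31 MB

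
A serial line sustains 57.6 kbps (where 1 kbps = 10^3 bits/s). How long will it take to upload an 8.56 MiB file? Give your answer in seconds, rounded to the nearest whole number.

1,247 seconds

8.56 MiB = 8,975,810.56 bytes = 71,806,484.48 bits
57.6 kbps = 57,600 bits/s
time = 71,806,484.48 / 57,600 = 1,247 s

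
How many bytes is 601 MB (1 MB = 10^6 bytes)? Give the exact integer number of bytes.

601,000,000 bytes

601 × 1,000,000 = 601,000,000 bytes  (1 MB = 10^6 bytes)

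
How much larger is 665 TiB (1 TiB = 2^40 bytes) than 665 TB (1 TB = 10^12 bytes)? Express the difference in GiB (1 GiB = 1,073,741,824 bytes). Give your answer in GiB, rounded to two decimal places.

665 TiB = 665 × 1,099,511,627,776 = 731,175,232,471,040 bytes
665 TB = 665 × 1,000,000,000,000 = 665,000,000,000,000 bytes
difference = 66,175,232,471,040 bytes
66,175,232,471,040 / 1,073,741,824 = 61,630.49 GiB

61,630.49 GiB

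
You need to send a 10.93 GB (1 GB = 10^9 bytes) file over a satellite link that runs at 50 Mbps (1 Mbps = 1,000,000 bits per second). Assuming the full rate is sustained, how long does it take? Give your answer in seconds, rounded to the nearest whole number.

10.93 GB = 10,930,000,000 bytes = 87,440,000,000 bits
50 Mbps = 50,000,000 bits/s
time = 87,440,000,000 / 50,000,000 = 1,749 s

1,749 seconds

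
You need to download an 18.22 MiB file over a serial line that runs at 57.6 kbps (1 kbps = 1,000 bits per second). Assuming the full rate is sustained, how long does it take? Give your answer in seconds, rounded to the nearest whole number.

18.22 MiB = 19,105,054.72 bytes = 152,840,437.76 bits
57.6 kbps = 57,600 bits/s
time = 152,840,437.76 / 57,600 = 2,653 s

2,653 seconds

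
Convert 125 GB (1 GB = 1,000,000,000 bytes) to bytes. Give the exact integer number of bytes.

125,000,000,000 bytes

125 × 1,000,000,000 = 125,000,000,000 bytes  (1 GB = 10^9 bytes)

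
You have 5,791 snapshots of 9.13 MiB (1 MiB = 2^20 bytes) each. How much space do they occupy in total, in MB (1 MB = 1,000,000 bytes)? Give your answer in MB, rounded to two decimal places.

55,440.13 MB

Total = 5,791 × 9.13 MiB = 52871.83 MiB
= 52871.83 × 1,048,576 bytes = 55,440,132,014.08 bytes
1 MB = 1,000,000 bytes
55,440,132,014.08 / 1,000,000 = 55,440.13 MB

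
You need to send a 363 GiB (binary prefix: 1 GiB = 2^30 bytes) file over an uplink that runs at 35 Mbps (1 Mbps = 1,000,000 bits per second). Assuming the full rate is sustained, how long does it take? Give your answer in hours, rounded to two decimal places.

363 GiB = 389,768,282,112 bytes = 3,118,146,256,896 bits
35 Mbps = 35,000,000 bits/s
time = 3,118,146,256,896 / 35,000,000 = 89,089.8931 s
89,089.8931 s / 3600 = 24.75 hours

24.75 hours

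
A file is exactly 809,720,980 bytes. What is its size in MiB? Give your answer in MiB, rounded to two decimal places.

772.21 MiB

809,720,980 bytes given.
1 MiB = 1,048,576 bytes
809,720,980 / 1,048,576 = 772.21 MiB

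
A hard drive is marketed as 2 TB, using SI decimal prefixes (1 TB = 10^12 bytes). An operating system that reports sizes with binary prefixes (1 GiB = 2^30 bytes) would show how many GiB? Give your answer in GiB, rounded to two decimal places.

2 TB = 2 × 10^12 bytes = 2,000,000,000,000 bytes
1 GiB = 2^30 bytes = 1,073,741,824 bytes
2,000,000,000,000 / 1,073,741,824 = 1,862.65 GiB

1,862.65 GiB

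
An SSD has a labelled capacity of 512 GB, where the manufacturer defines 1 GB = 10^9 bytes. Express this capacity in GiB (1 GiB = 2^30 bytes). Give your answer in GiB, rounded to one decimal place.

512 GB × 1,000,000,000 bytes/GB = 512,000,000,000 bytes
1 GiB = 1,073,741,824 bytes
512,000,000,000 / 1,073,741,824 = 476.8 GiB

476.8 GiB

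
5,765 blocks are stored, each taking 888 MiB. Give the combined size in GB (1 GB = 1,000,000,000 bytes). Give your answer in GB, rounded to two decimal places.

Total = 5,765 × 888 MiB = 5,119,320 MiB
= 5,119,320 × 1,048,576 bytes = 5,367,996,088,320 bytes
1 GB = 1,000,000,000 bytes
5,367,996,088,320 / 1,000,000,000 = 5,368.00 GB

5,368.00 GB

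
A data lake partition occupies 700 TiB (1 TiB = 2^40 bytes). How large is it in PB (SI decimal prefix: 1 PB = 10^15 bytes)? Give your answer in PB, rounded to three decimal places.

700 TiB × 1,099,511,627,776 bytes/TiB = 769,658,139,443,200 bytes
1 PB = 10^15 bytes = 1,000,000,000,000,000 bytes
769,658,139,443,200 / 1,000,000,000,000,000 = 0.770 PB

0.770 PB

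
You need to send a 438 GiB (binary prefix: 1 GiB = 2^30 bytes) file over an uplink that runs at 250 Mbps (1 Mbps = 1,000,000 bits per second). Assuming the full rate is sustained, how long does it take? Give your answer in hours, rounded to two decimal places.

438 GiB = 470,298,918,912 bytes = 3,762,391,351,296 bits
250 Mbps = 250,000,000 bits/s
time = 3,762,391,351,296 / 250,000,000 = 15,049.5654 s
15,049.5654 s / 3600 = 4.18 hours

4.18 hours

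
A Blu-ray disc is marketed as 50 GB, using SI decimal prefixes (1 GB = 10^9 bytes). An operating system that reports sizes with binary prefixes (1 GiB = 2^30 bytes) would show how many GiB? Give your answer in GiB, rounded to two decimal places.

50 GB = 50 × 10^9 bytes = 50,000,000,000 bytes
1 GiB = 2^30 bytes = 1,073,741,824 bytes
50,000,000,000 / 1,073,741,824 = 46.57 GiB

46.57 GiB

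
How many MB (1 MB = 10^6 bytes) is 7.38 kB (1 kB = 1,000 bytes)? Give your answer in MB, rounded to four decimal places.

0.0074 MB

7.38 kB = 7.38 × 10^3 bytes = 7,380 bytes
1 MB = 10^6 bytes = 1,000,000 bytes
7,380 / 1,000,000 = 0.0074 MB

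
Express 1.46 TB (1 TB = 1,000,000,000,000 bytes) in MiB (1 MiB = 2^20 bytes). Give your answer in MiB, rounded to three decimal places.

1,392,364.502 MiB

1.46 TB × 1,000,000,000,000 bytes/TB = 1,460,000,000,000 bytes
1 MiB = 2^20 bytes = 1,048,576 bytes
1,460,000,000,000 / 1,048,576 = 1,392,364.502 MiB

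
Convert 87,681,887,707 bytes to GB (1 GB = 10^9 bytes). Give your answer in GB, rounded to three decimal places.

87,681,887,707 bytes given.
1 GB = 10^9 bytes = 1,000,000,000 bytes
87,681,887,707 / 1,000,000,000 = 87.682 GB

87.682 GB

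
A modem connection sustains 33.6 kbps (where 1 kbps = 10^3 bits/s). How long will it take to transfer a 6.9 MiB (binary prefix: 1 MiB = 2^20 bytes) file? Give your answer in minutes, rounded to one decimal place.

6.9 MiB = 7,235,174.4 bytes = 57,881,395.2 bits
33.6 kbps = 33,600 bits/s
time = 57,881,395.2 / 33,600 = 1,722.66 s
1,722.66 s / 60 = 28.7 minutes

28.7 minutes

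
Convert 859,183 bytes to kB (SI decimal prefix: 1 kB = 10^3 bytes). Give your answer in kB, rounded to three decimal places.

859,183 bytes given.
1 kB = 10^3 bytes = 1,000 bytes
859,183 / 1,000 = 859.183 kB

859.183 kB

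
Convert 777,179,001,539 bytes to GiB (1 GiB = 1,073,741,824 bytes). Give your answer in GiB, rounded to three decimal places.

723.804 GiB

777,179,001,539 bytes given.
1 GiB = 2^30 bytes = 1,073,741,824 bytes
777,179,001,539 / 1,073,741,824 = 723.804 GiB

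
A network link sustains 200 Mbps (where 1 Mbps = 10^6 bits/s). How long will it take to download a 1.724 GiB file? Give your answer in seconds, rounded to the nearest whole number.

1.724 GiB = 1,851,130,904.576 bytes = 14,809,047,236.608 bits
200 Mbps = 200,000,000 bits/s
time = 14,809,047,236.608 / 200,000,000 = 74 s

74 seconds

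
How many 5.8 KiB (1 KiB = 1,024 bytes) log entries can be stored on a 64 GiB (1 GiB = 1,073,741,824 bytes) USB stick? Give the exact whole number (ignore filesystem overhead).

Capacity: 64 GiB = 68,719,476,736 bytes
Per item: 5.8 KiB = 5,939.2 bytes
⌊68,719,476,736 / 5,939.2⌋ = 11,570,493

11,570,493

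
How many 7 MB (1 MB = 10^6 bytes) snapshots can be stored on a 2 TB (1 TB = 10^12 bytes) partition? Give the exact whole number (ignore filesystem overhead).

Capacity: 2 TB = 2,000,000,000,000 bytes
Per item: 7 MB = 7,000,000 bytes
⌊2,000,000,000,000 / 7,000,000⌋ = 285,714

285,714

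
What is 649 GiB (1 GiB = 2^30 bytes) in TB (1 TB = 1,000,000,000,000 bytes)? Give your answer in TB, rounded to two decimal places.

0.70 TB

649 GiB = 649 × 2^30 bytes = 696,858,443,776 bytes
1 TB = 1,000,000,000,000 bytes
696,858,443,776 / 1,000,000,000,000 = 0.70 TB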